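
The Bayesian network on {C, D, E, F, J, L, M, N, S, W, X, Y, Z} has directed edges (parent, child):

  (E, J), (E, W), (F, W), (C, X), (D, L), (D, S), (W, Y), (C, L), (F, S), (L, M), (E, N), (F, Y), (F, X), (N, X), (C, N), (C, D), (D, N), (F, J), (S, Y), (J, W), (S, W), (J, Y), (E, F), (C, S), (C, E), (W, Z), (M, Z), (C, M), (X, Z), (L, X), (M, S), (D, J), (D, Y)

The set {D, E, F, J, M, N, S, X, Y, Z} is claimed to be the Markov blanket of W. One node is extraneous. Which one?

By definition, MB(W) is built from W's parents, W's children, and the co-parents of W.
W has parents E, F, J, S.
W has children Y, Z.
Other parents of W's children:
  Y: D, F, J, S
  Z: M, X
MB(W) = {D, E, F, J, M, S, X, Y, Z}.
N is neither a parent, child, nor co-parent of W, so it does not belong.

N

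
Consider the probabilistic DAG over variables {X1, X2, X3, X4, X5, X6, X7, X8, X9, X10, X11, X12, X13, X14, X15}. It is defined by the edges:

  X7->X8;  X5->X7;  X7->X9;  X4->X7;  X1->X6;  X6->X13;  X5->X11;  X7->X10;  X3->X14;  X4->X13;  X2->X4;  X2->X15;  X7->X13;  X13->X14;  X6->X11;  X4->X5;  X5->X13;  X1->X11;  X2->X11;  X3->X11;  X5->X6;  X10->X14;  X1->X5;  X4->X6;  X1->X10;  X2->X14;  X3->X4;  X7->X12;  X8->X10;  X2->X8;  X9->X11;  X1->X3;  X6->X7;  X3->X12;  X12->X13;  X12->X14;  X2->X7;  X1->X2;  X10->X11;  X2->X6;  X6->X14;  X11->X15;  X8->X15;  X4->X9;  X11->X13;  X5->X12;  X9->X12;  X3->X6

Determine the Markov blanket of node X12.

{X2, X3, X4, X5, X6, X7, X9, X10, X11, X13, X14}

A node's Markov blanket = Pa ∪ Ch ∪ (parents of Ch other than the node itself).
Pa(X12) = {X3, X5, X7, X9}.
Children of X12: X13, X14.
Co-parents of X12 (other parents of its children):
  X13 also has parents X4, X5, X6, X7, X11.
  X14's other parents are X2, X3, X6, X10, X13.
So the Markov blanket of X12 is {X2, X3, X4, X5, X6, X7, X9, X10, X11, X13, X14}.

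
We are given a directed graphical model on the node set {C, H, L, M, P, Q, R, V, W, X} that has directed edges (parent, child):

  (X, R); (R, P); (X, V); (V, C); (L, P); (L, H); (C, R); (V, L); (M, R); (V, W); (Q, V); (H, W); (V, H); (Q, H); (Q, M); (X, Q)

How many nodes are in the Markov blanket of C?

4

C's children: R.
C has parent V.
Other parents of C's children:
  R also has parents M, X.
MB(C) = {M, R, V, X}, which has 4 nodes.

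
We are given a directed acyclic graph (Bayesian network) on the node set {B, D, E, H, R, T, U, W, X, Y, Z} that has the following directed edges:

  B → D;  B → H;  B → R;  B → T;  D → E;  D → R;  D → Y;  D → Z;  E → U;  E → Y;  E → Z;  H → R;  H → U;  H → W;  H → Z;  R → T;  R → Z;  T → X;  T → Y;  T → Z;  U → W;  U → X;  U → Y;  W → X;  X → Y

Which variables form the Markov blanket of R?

{B, D, E, H, T, Z}

R has parents B, D, H.
R's children: T, Z.
For each child, the remaining parents (spouses of R):
  T: B
  Z: D, E, H, T
Union: {B, D, H} ∪ {T, Z} ∪ {B, D, E, H, T} = {B, D, E, H, T, Z}.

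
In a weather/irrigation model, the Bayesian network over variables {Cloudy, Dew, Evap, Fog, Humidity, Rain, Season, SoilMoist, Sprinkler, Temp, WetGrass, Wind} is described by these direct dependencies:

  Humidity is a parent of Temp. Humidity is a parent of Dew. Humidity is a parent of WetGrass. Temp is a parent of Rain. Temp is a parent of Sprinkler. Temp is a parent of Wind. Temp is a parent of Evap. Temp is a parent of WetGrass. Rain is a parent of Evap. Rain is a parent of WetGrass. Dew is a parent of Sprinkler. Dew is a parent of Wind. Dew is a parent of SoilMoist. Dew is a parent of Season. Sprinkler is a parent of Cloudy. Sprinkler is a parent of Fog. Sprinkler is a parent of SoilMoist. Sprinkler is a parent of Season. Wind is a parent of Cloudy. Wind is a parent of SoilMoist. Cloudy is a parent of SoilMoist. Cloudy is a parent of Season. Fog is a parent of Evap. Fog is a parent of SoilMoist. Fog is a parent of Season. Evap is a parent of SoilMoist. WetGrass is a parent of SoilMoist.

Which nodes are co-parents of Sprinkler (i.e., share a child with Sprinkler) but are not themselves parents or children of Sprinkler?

{Evap, WetGrass, Wind}

Children of Sprinkler: Cloudy, Fog, Season, SoilMoist.
  Cloudy: Wind
  Fog: —
  SoilMoist: Cloudy, Dew, Evap, Fog, WetGrass, Wind
  Season: Cloudy, Dew, Fog
Excluding nodes already adjacent to Sprinkler (Cloudy, Dew, Fog, Season, SoilMoist, Temp), the co-parent-only contribution is {Evap, WetGrass, Wind}.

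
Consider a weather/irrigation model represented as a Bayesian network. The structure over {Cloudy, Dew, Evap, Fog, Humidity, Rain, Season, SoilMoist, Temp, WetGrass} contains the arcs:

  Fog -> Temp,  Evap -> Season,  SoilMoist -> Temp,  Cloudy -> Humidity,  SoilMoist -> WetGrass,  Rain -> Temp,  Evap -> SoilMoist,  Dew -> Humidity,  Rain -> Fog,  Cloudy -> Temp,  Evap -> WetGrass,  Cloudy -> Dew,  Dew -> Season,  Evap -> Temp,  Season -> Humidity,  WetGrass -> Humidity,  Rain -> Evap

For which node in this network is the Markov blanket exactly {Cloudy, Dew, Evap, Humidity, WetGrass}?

The target node must have every member of {Cloudy, Dew, Evap, Humidity, WetGrass} as a parent, child, or co-parent, and no others.
Parents of Season: Dew, Evap; children: Humidity; co-parents: Cloudy, Dew, WetGrass.
These exactly cover the given set, so the node is Season.

Season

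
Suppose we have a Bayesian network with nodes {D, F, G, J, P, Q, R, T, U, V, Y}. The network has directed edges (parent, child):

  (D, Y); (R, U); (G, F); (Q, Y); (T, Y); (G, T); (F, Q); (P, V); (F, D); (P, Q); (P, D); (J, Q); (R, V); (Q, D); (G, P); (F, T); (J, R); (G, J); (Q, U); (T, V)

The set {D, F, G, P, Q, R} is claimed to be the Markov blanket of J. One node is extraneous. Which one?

D

J's children: Q, R.
Pa(J) = {G}.
Co-parents of J (other parents of its children):
  R has no other parent.
  Q also has parents F, P.
MB(J) = {F, G, P, Q, R}.
D is neither a parent, child, nor co-parent of J, so it does not belong.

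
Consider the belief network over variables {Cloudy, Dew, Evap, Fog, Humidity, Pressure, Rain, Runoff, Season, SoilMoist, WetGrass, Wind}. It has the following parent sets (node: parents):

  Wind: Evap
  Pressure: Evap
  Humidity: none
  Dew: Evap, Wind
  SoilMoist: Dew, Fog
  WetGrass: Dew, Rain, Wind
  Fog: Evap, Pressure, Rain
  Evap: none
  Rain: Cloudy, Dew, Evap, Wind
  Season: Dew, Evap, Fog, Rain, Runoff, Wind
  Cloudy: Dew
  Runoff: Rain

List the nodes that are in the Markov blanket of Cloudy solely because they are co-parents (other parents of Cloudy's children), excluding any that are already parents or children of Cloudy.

Children of Cloudy: Rain.
  Rain: Dew, Evap, Wind
Excluding nodes already adjacent to Cloudy (Dew, Rain), the co-parent-only contribution is {Evap, Wind}.

{Evap, Wind}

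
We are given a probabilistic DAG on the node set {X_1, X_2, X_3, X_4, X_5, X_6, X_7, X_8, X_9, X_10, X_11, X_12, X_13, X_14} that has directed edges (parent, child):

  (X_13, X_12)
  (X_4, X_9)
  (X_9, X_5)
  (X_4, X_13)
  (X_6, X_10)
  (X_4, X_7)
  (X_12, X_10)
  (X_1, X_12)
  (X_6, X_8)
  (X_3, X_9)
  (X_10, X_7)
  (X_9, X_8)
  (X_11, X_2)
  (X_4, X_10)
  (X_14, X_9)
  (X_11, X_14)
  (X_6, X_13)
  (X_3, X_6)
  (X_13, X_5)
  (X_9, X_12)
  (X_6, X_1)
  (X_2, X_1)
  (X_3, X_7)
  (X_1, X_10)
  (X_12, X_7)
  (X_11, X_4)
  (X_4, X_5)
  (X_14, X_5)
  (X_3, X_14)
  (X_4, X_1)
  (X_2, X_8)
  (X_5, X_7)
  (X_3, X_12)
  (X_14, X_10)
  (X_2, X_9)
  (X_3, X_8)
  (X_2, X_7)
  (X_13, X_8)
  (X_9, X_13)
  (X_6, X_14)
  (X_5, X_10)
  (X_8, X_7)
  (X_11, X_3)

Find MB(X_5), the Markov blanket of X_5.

{X_1, X_2, X_3, X_4, X_6, X_7, X_8, X_9, X_10, X_12, X_13, X_14}

By definition, MB(X_5) is built from X_5's parents, X_5's children, and the co-parents of X_5.
X_5 has parents X_4, X_9, X_13, X_14.
Ch(X_5) = {X_7, X_10}.
For each child, the remaining parents (spouses of X_5):
  parents(X_10) \ {X_5} = {X_1, X_4, X_6, X_12, X_14}.
  parents(X_7) \ {X_5} = {X_2, X_3, X_4, X_8, X_10, X_12}.
MB(X_5) = {X_1, X_2, X_3, X_4, X_6, X_7, X_8, X_9, X_10, X_12, X_13, X_14}.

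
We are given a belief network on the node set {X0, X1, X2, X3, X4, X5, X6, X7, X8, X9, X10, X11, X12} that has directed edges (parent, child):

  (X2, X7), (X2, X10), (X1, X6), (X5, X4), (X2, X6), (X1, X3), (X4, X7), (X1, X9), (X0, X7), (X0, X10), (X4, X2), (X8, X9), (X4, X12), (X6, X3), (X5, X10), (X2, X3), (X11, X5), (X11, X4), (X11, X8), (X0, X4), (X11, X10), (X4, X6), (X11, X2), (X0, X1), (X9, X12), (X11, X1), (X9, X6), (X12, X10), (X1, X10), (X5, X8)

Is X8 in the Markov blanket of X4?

A node's Markov blanket = Pa ∪ Ch ∪ (parents of Ch other than the node itself).
Pa(X4) = {X0, X5, X11}.
X4 has children X2, X6, X7, X12.
Parents of each child, excluding X4:
  X2's other parent is X11.
  parents(X6) \ {X4} = {X1, X2, X9}.
  X12 also has parent X9.
  X7 also has parents X0, X2.
MB(X4) = {X0, X1, X2, X5, X6, X7, X9, X11, X12}; X8 is not in this set.

No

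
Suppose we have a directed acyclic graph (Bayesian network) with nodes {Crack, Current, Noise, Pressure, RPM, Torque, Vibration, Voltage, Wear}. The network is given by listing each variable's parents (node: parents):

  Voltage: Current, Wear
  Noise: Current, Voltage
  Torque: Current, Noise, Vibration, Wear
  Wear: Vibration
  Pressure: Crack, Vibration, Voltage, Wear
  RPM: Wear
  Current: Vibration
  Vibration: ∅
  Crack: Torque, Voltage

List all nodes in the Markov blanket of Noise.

{Current, Torque, Vibration, Voltage, Wear}

Children of Noise: Torque.
Parents of Noise: Current, Voltage.
Other parents of Noise's children:
  Torque's other parents are Current, Vibration, Wear.
MB(Noise) = {Current, Torque, Vibration, Voltage, Wear}.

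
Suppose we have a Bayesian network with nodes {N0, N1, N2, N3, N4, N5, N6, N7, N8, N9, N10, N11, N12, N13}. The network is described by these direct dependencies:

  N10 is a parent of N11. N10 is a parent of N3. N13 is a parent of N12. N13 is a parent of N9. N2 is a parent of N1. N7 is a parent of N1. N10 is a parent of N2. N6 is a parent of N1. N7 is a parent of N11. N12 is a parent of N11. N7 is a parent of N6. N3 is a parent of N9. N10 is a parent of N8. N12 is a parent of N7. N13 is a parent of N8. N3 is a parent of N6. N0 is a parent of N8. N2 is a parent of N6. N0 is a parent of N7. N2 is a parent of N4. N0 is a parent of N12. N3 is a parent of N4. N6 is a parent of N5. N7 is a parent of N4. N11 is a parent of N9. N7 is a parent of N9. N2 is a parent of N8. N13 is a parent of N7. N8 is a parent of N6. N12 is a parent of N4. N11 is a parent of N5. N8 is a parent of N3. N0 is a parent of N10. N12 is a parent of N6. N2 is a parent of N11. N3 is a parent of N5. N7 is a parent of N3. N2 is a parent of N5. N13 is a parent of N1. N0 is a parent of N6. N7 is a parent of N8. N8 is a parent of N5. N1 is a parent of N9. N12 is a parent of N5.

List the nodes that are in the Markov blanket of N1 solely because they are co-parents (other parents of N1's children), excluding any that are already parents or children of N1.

Children of N1: N9.
  N9 also has parents N3, N7, N11, N13.
Excluding nodes already adjacent to N1 (N2, N6, N7, N9, N13), the co-parent-only contribution is {N3, N11}.

{N3, N11}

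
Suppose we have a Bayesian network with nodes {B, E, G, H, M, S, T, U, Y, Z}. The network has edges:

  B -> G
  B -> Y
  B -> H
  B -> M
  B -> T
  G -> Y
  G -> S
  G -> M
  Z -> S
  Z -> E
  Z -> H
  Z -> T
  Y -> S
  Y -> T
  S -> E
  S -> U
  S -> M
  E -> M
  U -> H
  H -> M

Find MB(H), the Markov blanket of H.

A node's Markov blanket = Pa ∪ Ch ∪ (parents of Ch other than the node itself).
Children of H: M.
Pa(H) = {B, U, Z}.
For each child, the remaining parents (spouses of H):
  parents(M) \ {H} = {B, E, G, S}.
MB(H) = {B, E, G, M, S, U, Z}.

{B, E, G, M, S, U, Z}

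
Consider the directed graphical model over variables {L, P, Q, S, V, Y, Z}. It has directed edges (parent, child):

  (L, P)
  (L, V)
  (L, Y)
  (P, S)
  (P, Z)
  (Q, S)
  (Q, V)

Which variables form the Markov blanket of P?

The Markov blanket of a node is its parents, its children, and the other parents of its children.
P's parents: L.
P has children S, Z.
Co-parents of P (other parents of its children):
  S's other parent is Q.
  Z: no additional parents.
Taking the union gives {L, Q, S, Z}.

{L, Q, S, Z}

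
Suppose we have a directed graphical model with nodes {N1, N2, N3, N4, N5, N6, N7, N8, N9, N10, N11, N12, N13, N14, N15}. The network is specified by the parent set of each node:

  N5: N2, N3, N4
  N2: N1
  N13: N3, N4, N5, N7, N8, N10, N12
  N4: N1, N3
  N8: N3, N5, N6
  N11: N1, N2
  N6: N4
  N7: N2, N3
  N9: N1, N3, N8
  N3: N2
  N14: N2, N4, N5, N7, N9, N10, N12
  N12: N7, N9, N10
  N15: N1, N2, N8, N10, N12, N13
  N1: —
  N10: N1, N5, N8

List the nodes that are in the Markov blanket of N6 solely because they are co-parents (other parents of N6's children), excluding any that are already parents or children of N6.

{N3, N5}

Children of N6: N8.
  N8: N3, N5
Excluding nodes already adjacent to N6 (N4, N8), the co-parent-only contribution is {N3, N5}.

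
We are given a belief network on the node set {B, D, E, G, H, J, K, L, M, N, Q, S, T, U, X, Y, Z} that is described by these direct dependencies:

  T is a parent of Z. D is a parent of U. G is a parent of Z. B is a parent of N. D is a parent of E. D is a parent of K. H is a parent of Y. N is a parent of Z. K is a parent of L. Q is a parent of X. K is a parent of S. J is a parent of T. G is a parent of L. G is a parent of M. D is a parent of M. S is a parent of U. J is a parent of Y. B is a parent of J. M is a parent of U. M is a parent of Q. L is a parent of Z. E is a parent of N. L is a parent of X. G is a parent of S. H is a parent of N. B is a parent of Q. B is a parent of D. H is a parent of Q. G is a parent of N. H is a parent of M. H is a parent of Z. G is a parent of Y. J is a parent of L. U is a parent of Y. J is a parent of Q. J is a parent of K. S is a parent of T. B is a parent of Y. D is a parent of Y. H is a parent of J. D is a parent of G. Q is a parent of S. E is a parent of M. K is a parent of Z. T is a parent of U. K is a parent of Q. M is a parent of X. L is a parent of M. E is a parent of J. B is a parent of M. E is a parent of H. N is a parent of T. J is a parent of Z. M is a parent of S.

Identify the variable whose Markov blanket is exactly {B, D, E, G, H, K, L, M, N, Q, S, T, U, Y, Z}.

The target node must have every member of {B, D, E, G, H, K, L, M, N, Q, S, T, U, Y, Z} as a parent, child, or co-parent, and no others.
Parents of J: B, E, H; children: K, L, Q, T, Y, Z; co-parents: B, D, G, H, K, L, M, N, S, T, U.
These exactly cover the given set, so the node is J.

J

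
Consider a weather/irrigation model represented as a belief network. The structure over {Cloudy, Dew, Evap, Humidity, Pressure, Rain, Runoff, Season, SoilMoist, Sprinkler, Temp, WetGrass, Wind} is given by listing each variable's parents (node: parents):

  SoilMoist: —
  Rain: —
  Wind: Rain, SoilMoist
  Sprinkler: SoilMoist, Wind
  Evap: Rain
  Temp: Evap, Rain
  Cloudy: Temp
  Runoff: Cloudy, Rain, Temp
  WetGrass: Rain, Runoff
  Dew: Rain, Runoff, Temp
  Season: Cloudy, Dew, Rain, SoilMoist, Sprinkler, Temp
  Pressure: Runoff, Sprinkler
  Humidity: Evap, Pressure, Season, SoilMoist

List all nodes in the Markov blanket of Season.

{Cloudy, Dew, Evap, Humidity, Pressure, Rain, SoilMoist, Sprinkler, Temp}

By definition, MB(Season) is built from Season's parents, Season's children, and the co-parents of Season.
Pa(Season) = {Cloudy, Dew, Rain, SoilMoist, Sprinkler, Temp}.
Children of Season: Humidity.
For each child, the remaining parents (spouses of Season):
  parents(Humidity) \ {Season} = {Evap, Pressure, SoilMoist}.
Union: {Cloudy, Dew, Rain, SoilMoist, Sprinkler, Temp} ∪ {Humidity} ∪ {Evap, Pressure, SoilMoist} = {Cloudy, Dew, Evap, Humidity, Pressure, Rain, SoilMoist, Sprinkler, Temp}.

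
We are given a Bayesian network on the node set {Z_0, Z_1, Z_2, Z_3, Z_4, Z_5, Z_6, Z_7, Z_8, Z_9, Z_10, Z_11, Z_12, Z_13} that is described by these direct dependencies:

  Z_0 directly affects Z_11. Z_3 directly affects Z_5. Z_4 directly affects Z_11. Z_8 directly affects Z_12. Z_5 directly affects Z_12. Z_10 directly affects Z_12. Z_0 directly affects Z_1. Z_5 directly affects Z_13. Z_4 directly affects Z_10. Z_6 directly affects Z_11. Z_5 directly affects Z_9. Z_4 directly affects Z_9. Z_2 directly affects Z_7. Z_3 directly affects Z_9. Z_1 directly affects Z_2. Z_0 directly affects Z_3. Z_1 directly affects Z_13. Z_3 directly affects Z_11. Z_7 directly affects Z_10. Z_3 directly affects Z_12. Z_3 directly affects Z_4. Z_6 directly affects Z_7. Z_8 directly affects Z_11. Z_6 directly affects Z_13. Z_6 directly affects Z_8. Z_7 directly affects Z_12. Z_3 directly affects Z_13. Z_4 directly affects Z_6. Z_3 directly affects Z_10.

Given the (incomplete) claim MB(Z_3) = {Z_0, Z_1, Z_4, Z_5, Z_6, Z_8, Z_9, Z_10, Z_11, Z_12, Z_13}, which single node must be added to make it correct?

Z_7

A node's Markov blanket = Pa ∪ Ch ∪ (parents of Ch other than the node itself).
Z_3 has parent Z_0.
Z_3 has children Z_4, Z_5, Z_9, Z_10, Z_11, Z_12, Z_13.
Other parents of Z_3's children:
  Z_4: —
  Z_5: —
  Z_9: Z_4, Z_5
  Z_10: Z_4, Z_7
  Z_11: Z_0, Z_4, Z_6, Z_8
  Z_12: Z_5, Z_7, Z_8, Z_10
  Z_13: Z_1, Z_5, Z_6
MB(Z_3) = {Z_0, Z_1, Z_4, Z_5, Z_6, Z_7, Z_8, Z_9, Z_10, Z_11, Z_12, Z_13}.
Comparing with the claimed set, Z_7 is missing.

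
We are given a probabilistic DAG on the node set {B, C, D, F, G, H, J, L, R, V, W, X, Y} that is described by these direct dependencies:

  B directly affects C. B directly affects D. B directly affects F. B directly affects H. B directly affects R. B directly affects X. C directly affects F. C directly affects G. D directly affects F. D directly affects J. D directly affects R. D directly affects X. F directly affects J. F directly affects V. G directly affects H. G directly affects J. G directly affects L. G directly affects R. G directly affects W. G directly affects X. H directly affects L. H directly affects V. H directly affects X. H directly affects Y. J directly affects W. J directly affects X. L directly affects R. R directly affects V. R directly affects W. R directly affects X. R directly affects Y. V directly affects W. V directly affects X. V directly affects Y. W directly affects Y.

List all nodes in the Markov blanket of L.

{B, D, G, H, R}

By definition, MB(L) is built from L's parents, L's children, and the co-parents of L.
L's parents: G, H.
Children of L: R.
Co-parents of L (other parents of its children):
  parents(R) \ {L} = {B, D, G}.
MB(L) = {B, D, G, H, R}.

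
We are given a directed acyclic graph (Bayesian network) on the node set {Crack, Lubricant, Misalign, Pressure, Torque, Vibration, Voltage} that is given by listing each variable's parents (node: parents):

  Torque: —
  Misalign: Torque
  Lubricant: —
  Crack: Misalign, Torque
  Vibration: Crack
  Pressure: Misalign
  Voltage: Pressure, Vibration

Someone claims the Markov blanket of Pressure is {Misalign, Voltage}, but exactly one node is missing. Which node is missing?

Vibration

Parents of Pressure: Misalign.
Pressure has child Voltage.
Other parents of Pressure's children:
  Voltage: Vibration
MB(Pressure) = {Misalign, Vibration, Voltage}.
Comparing with the claimed set, Vibration is missing.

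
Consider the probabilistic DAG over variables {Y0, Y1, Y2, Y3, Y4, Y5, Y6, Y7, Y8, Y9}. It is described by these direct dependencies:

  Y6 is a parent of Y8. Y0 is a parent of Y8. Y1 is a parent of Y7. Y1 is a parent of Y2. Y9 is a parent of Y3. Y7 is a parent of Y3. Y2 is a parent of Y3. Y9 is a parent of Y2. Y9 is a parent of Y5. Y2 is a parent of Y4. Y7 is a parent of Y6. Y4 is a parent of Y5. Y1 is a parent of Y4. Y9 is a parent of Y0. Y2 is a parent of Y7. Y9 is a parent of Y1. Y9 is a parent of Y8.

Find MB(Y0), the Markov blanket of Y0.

{Y6, Y8, Y9}

By definition, MB(Y0) is built from Y0's parents, Y0's children, and the co-parents of Y0.
Ch(Y0) = {Y8}.
Pa(Y0) = {Y9}.
For each child, the remaining parents (spouses of Y0):
  Y8's other parents are Y6, Y9.
MB(Y0) = {Y6, Y8, Y9}.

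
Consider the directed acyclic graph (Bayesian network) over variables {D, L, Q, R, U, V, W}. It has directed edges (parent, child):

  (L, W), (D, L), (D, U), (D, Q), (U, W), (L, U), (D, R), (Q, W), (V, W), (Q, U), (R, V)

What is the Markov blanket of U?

U has child W.
U's parents: D, L, Q.
For each child, the remaining parents (spouses of U):
  parents(W) \ {U} = {L, Q, V}.
So the Markov blanket of U is {D, L, Q, V, W}.

{D, L, Q, V, W}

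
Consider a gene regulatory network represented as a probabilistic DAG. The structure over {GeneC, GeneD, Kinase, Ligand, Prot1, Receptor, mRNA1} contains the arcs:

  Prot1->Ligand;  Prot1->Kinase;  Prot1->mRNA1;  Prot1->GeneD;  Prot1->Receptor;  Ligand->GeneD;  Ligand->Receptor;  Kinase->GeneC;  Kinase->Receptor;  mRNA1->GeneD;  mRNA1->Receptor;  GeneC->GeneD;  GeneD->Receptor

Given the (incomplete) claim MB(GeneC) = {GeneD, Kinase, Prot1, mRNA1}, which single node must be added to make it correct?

By definition, MB(GeneC) is built from GeneC's parents, GeneC's children, and the co-parents of GeneC.
Parents of GeneC: Kinase.
Children of GeneC: GeneD.
Other parents of GeneC's children:
  GeneD: Ligand, Prot1, mRNA1
MB(GeneC) = {GeneD, Kinase, Ligand, Prot1, mRNA1}.
Comparing with the claimed set, Ligand is missing.

Ligand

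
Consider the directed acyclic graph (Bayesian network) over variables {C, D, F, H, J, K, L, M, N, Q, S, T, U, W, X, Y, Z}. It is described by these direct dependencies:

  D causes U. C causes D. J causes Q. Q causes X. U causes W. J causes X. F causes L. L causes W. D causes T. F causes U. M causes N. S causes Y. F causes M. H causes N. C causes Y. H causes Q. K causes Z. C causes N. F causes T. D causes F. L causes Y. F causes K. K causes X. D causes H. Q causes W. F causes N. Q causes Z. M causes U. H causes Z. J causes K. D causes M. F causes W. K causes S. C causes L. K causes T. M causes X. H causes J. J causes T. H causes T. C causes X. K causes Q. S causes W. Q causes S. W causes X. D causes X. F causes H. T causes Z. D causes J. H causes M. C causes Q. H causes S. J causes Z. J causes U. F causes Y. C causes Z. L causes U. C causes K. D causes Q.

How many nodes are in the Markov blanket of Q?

Recall MB(v) = parents ∪ children ∪ spouses, where spouses are the other parents of v's children.
Parents of Q: C, D, H, J, K.
Ch(Q) = {S, W, X, Z}.
For each child, the remaining parents (spouses of Q):
  parents(S) \ {Q} = {H, K}.
  W also has parents F, L, S, U.
  X's other parents are C, D, J, K, M, W.
  parents(Z) \ {Q} = {C, H, J, K, T}.
MB(Q) = {C, D, F, H, J, K, L, M, S, T, U, W, X, Z}, which has 14 nodes.

14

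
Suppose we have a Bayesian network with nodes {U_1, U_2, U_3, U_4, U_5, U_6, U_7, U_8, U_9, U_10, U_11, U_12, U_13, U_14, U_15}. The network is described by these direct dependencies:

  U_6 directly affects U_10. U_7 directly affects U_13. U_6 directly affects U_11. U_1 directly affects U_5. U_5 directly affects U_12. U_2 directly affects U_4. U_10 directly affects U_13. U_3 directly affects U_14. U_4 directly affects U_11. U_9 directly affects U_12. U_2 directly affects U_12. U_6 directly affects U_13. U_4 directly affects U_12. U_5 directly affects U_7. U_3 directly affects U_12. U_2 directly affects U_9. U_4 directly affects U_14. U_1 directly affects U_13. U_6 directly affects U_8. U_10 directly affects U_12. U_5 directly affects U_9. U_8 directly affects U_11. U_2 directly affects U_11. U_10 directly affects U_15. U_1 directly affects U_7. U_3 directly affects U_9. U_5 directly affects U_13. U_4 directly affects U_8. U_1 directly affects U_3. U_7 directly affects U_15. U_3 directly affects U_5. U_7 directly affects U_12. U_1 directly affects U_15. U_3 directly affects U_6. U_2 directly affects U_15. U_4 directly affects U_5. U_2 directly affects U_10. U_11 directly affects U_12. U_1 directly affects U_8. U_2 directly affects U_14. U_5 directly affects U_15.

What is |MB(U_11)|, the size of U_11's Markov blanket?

Recall MB(v) = parents ∪ children ∪ spouses, where spouses are the other parents of v's children.
U_11's parents: U_2, U_4, U_6, U_8.
Ch(U_11) = {U_12}.
Other parents of U_11's children:
  U_12's other parents are U_2, U_3, U_4, U_5, U_7, U_9, U_10.
MB(U_11) = {U_2, U_3, U_4, U_5, U_6, U_7, U_8, U_9, U_10, U_12}, which has 10 nodes.

10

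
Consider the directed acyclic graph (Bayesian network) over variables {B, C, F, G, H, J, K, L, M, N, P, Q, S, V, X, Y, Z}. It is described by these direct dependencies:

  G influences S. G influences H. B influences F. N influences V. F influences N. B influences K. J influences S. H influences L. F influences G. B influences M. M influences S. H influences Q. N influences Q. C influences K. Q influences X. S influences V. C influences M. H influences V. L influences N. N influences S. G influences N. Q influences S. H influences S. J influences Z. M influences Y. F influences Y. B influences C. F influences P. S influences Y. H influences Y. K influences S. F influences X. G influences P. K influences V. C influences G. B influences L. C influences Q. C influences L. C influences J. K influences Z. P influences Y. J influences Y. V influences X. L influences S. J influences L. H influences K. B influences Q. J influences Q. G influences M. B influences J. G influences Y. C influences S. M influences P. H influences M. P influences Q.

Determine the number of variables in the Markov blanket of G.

13

By definition, MB(G) is built from G's parents, G's children, and the co-parents of G.
Ch(G) = {H, M, N, P, S, Y}.
Pa(G) = {C, F}.
Co-parents of G (other parents of its children):
  H: —
  M: B, C, H
  N: F, L
  P: F, M
  S: C, H, J, K, L, M, N, Q
  Y: F, H, J, M, P, S
MB(G) = {B, C, F, H, J, K, L, M, N, P, Q, S, Y}, which has 13 nodes.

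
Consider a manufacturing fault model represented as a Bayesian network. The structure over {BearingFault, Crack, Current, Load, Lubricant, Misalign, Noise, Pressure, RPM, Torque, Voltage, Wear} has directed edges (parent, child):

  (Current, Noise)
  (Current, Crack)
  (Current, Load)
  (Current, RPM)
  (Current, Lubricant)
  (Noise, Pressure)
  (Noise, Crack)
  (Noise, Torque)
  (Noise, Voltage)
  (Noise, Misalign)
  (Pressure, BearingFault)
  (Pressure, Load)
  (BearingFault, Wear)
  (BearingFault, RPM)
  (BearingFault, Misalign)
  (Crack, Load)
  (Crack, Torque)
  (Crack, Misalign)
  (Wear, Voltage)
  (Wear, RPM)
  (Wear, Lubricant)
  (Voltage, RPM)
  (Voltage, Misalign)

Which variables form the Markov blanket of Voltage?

{BearingFault, Crack, Current, Misalign, Noise, RPM, Wear}

Voltage has parents Noise, Wear.
Voltage's children: Misalign, RPM.
Co-parents of Voltage (other parents of its children):
  parents(RPM) \ {Voltage} = {BearingFault, Current, Wear}.
  parents(Misalign) \ {Voltage} = {BearingFault, Crack, Noise}.
So the Markov blanket of Voltage is {BearingFault, Crack, Current, Misalign, Noise, RPM, Wear}.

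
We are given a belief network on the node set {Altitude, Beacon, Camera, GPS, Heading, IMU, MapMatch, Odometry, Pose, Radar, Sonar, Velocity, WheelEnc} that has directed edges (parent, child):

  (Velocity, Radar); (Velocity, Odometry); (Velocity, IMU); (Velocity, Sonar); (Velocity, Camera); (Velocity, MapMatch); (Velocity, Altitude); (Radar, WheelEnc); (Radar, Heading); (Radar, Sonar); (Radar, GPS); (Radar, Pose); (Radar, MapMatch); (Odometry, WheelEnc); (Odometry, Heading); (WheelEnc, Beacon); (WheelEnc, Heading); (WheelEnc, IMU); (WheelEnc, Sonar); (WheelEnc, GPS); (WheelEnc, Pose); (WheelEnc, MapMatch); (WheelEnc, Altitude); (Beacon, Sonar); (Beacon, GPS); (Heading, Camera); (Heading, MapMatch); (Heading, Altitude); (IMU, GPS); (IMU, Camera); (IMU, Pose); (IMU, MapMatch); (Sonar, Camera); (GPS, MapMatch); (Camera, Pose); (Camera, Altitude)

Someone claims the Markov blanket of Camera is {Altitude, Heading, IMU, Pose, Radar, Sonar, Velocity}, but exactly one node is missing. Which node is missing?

WheelEnc

By definition, MB(Camera) is built from Camera's parents, Camera's children, and the co-parents of Camera.
Ch(Camera) = {Altitude, Pose}.
Camera has parents Heading, IMU, Sonar, Velocity.
Parents of each child, excluding Camera:
  Pose's other parents are IMU, Radar, WheelEnc.
  Altitude also has parents Heading, Velocity, WheelEnc.
MB(Camera) = {Altitude, Heading, IMU, Pose, Radar, Sonar, Velocity, WheelEnc}.
Comparing with the claimed set, WheelEnc is missing.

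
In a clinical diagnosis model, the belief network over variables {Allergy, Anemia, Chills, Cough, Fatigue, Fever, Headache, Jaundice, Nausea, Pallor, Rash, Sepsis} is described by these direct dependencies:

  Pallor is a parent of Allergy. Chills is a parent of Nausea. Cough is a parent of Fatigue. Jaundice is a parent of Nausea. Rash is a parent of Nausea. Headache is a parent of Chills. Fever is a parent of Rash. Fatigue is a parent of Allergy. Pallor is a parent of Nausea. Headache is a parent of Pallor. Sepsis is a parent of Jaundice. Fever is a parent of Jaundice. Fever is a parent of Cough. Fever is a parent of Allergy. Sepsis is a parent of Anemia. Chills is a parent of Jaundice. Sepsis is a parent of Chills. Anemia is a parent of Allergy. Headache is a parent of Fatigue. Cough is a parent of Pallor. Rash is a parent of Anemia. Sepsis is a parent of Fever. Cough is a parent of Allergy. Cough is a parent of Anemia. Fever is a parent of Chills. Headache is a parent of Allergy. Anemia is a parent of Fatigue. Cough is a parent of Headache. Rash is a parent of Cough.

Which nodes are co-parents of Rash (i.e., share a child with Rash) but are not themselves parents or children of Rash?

{Chills, Jaundice, Pallor, Sepsis}

Children of Rash: Anemia, Cough, Nausea.
  Cough: Fever
  Anemia: Cough, Sepsis
  Nausea: Chills, Jaundice, Pallor
Excluding nodes already adjacent to Rash (Anemia, Cough, Fever, Nausea), the co-parent-only contribution is {Chills, Jaundice, Pallor, Sepsis}.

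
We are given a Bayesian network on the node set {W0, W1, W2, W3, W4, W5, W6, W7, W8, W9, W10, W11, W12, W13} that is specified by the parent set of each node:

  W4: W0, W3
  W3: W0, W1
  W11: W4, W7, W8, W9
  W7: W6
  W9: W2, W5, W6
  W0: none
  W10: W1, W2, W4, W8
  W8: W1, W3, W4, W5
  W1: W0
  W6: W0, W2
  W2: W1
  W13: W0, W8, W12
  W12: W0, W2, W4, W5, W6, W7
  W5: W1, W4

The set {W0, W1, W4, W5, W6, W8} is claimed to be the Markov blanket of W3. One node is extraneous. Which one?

W3's parents: W0, W1.
W3 has children W4, W8.
Co-parents of W3 (other parents of its children):
  parents(W4) \ {W3} = {W0}.
  W8 also has parents W1, W4, W5.
MB(W3) = {W0, W1, W4, W5, W8}.
W6 is neither a parent, child, nor co-parent of W3, so it does not belong.

W6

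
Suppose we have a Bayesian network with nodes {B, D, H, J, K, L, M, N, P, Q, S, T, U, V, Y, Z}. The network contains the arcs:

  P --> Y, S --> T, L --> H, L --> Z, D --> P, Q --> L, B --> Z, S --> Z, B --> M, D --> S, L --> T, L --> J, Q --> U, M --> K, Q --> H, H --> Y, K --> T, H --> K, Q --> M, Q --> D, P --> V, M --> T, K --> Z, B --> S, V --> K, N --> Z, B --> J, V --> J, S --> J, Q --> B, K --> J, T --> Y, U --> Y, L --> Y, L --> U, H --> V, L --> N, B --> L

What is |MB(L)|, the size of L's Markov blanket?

By definition, MB(L) is built from L's parents, L's children, and the co-parents of L.
L has parents B, Q.
Ch(L) = {H, J, N, T, U, Y, Z}.
Co-parents of L (other parents of its children):
  H: Q
  N: —
  J: B, K, S, V
  U: Q
  T: K, M, S
  Y: H, P, T, U
  Z: B, K, N, S
MB(L) = {B, H, J, K, M, N, P, Q, S, T, U, V, Y, Z}, which has 14 nodes.

14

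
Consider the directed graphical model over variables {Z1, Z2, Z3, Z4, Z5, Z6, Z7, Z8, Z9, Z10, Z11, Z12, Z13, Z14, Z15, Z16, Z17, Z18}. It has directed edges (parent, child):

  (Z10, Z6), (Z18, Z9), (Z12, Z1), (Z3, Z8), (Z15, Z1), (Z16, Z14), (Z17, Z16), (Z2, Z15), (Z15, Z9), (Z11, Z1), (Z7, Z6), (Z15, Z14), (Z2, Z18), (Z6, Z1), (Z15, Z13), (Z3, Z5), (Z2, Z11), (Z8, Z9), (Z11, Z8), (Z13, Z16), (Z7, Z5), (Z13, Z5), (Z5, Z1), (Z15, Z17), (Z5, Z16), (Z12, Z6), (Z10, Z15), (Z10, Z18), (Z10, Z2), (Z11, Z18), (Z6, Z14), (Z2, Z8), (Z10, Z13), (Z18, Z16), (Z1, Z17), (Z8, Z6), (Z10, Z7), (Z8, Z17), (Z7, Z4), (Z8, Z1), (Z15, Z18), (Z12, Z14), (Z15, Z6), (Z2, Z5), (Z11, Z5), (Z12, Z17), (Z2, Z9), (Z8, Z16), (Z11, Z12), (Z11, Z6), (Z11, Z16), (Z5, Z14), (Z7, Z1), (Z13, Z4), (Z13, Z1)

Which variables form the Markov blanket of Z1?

{Z5, Z6, Z7, Z8, Z11, Z12, Z13, Z15, Z17}

Parents of Z1: Z5, Z6, Z7, Z8, Z11, Z12, Z13, Z15.
Children of Z1: Z17.
For each child, the remaining parents (spouses of Z1):
  Z17's other parents are Z8, Z12, Z15.
So the Markov blanket of Z1 is {Z5, Z6, Z7, Z8, Z11, Z12, Z13, Z15, Z17}.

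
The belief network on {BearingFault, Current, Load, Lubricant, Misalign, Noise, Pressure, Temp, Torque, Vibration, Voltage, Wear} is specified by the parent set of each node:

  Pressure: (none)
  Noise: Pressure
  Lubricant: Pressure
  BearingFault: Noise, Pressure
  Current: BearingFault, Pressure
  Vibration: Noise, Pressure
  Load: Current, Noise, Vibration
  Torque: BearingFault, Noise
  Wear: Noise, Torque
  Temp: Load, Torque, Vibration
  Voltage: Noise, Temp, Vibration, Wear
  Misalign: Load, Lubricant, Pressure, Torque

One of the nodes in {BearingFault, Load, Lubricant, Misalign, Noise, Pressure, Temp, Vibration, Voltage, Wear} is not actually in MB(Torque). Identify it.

Pa(Torque) = {BearingFault, Noise}.
Ch(Torque) = {Misalign, Temp, Wear}.
Co-parents of Torque (other parents of its children):
  Wear's other parent is Noise.
  parents(Temp) \ {Torque} = {Load, Vibration}.
  Misalign's other parents are Load, Lubricant, Pressure.
MB(Torque) = {BearingFault, Load, Lubricant, Misalign, Noise, Pressure, Temp, Vibration, Wear}.
Voltage is neither a parent, child, nor co-parent of Torque, so it does not belong.

Voltage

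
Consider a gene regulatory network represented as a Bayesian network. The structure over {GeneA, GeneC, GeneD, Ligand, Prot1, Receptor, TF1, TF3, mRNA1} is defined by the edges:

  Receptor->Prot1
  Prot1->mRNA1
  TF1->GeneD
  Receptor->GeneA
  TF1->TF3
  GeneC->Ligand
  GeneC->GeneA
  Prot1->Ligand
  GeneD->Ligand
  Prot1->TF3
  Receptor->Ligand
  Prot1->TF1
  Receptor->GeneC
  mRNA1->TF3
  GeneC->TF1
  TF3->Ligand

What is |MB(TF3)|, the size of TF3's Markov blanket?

The Markov blanket of a node is its parents, its children, and the other parents of its children.
TF3's children: Ligand.
TF3's parents: Prot1, TF1, mRNA1.
For each child, the remaining parents (spouses of TF3):
  Ligand also has parents GeneC, GeneD, Prot1, Receptor.
MB(TF3) = {GeneC, GeneD, Ligand, Prot1, Receptor, TF1, mRNA1}, which has 7 nodes.

7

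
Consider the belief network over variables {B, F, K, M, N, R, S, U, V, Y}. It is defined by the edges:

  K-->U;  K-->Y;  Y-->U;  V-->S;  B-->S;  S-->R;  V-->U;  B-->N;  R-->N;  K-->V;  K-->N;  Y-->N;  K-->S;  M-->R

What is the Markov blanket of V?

V's parents: K.
Ch(V) = {S, U}.
For each child, the remaining parents (spouses of V):
  parents(U) \ {V} = {K, Y}.
  S's other parents are B, K.
Taking the union gives {B, K, S, U, Y}.

{B, K, S, U, Y}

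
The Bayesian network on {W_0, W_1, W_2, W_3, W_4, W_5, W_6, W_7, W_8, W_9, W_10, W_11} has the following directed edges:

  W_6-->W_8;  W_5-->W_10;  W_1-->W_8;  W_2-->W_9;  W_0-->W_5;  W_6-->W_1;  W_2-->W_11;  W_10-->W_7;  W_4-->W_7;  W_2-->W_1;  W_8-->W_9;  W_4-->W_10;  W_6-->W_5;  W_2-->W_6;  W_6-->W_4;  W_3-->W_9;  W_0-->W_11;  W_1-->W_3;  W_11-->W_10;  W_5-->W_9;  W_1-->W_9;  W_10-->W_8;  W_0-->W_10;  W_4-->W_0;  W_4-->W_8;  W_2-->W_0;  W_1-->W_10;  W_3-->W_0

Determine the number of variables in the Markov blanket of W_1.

10

W_1's parents: W_2, W_6.
Children of W_1: W_3, W_8, W_9, W_10.
For each child, the remaining parents (spouses of W_1):
  W_3: no additional parents.
  parents(W_10) \ {W_1} = {W_0, W_4, W_5, W_11}.
  W_8 also has parents W_4, W_6, W_10.
  W_9's other parents are W_2, W_3, W_5, W_8.
MB(W_1) = {W_0, W_2, W_3, W_4, W_5, W_6, W_8, W_9, W_10, W_11}, which has 10 nodes.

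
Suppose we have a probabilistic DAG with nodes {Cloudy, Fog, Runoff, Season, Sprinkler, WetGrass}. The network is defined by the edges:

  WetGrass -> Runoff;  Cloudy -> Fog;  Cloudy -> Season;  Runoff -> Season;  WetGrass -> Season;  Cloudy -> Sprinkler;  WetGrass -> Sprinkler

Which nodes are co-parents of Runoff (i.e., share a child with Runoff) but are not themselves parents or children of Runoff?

Children of Runoff: Season.
  Season also has parents Cloudy, WetGrass.
Excluding nodes already adjacent to Runoff (Season, WetGrass), the co-parent-only contribution is {Cloudy}.

{Cloudy}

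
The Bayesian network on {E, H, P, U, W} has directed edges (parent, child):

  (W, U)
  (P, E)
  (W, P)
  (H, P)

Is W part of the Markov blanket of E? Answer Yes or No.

By definition, MB(E) is built from E's parents, E's children, and the co-parents of E.
E's parents: P.
E has no children.
E has no children, so there are no co-parents.
MB(E) = {P}; W is not in this set.

No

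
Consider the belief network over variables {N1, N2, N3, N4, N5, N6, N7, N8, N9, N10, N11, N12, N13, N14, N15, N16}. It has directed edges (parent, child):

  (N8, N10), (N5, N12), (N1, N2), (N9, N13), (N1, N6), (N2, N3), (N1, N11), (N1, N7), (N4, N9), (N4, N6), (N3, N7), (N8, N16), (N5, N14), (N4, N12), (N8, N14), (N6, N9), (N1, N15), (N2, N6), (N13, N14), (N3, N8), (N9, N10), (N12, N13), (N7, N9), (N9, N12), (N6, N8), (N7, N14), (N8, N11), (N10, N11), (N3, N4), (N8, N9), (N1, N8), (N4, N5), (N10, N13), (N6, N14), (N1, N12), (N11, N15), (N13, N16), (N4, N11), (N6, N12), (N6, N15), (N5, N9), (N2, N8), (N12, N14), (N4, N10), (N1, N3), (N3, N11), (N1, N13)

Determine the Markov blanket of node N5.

A node's Markov blanket = Pa ∪ Ch ∪ (parents of Ch other than the node itself).
N5's parents: N4.
Children of N5: N9, N12, N14.
Other parents of N5's children:
  N9's other parents are N4, N6, N7, N8.
  N12 also has parents N1, N4, N6, N9.
  N14 also has parents N6, N7, N8, N12, N13.
So the Markov blanket of N5 is {N1, N4, N6, N7, N8, N9, N12, N13, N14}.

{N1, N4, N6, N7, N8, N9, N12, N13, N14}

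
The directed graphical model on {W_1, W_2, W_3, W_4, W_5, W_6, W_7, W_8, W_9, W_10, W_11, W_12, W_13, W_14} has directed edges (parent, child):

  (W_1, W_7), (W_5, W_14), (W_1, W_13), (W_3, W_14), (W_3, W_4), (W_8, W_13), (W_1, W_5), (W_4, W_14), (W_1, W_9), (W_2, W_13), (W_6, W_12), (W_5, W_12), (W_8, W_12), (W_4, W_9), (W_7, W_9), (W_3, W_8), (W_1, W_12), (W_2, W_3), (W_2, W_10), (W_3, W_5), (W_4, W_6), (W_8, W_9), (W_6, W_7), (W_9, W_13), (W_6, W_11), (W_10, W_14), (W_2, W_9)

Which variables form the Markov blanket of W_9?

{W_1, W_2, W_4, W_7, W_8, W_13}

Recall MB(v) = parents ∪ children ∪ spouses, where spouses are the other parents of v's children.
Pa(W_9) = {W_1, W_2, W_4, W_7, W_8}.
W_9's children: W_13.
Parents of each child, excluding W_9:
  W_13's other parents are W_1, W_2, W_8.
Union: {W_1, W_2, W_4, W_7, W_8} ∪ {W_13} ∪ {W_1, W_2, W_8} = {W_1, W_2, W_4, W_7, W_8, W_13}.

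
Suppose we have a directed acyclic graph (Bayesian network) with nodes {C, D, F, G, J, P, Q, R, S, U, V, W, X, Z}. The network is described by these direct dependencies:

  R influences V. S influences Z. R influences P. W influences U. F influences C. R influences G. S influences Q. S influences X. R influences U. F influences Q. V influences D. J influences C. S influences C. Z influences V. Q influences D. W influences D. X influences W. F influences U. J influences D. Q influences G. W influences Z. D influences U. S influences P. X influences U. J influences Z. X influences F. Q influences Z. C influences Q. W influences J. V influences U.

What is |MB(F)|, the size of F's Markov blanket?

10

F's parents: X.
F has children C, Q, U.
Other parents of F's children:
  C also has parents J, S.
  Q's other parents are C, S.
  parents(U) \ {F} = {D, R, V, W, X}.
MB(F) = {C, D, J, Q, R, S, U, V, W, X}, which has 10 nodes.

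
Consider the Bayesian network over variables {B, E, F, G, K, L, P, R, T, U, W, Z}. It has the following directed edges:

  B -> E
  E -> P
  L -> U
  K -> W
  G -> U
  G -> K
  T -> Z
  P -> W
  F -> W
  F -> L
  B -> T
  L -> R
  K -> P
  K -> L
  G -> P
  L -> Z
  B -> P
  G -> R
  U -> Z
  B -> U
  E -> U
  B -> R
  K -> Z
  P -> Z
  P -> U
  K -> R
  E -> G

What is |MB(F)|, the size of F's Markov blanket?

F has no parents.
Ch(F) = {L, W}.
Parents of each child, excluding F:
  parents(L) \ {F} = {K}.
  W also has parents K, P.
MB(F) = {K, L, P, W}, which has 4 nodes.

4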